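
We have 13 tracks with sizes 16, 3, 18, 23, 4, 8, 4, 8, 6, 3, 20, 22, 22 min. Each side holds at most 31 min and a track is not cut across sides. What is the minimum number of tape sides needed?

6

Total = 23 + 22 + 22 + 20 + 18 + 16 + 8 + 8 + 6 + 4 + 4 + 3 + 3 = 157 min.
Lower bound: ⌈157/31⌉ = 6 tape sides.
A packing using 6 tape sides:
  side 1: 23 + 8 = 31
  side 2: 22 + 8 = 30
  side 3: 22 + 6 + 3 = 31
  side 4: 20 + 4 + 4 + 3 = 31
  side 5: 18 = 18
  side 6: 16 = 16
This matches the lower bound, so 6 is optimal.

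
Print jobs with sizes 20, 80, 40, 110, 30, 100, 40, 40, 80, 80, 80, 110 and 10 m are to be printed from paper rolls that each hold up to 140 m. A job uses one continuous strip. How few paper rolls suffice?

7

Total = 110 + 110 + 100 + 80 + 80 + 80 + 80 + 40 + 40 + 40 + 30 + 20 + 10 = 820 m.
Lower bound: ⌈820/140⌉ = 6 paper rolls.
Also, 7 print jobs each exceed 70 m, and no two of those can share a roll, so at least 7 paper rolls are needed.
A packing using 7 paper rolls:
  roll 1: 110 + 30 = 140
  roll 2: 110 + 20 + 10 = 140
  roll 3: 100 + 40 = 140
  roll 4: 80 + 40 = 120
  roll 5: 80 + 40 = 120
  roll 6: 80 = 80
  roll 7: 80 = 80
This matches the lower bound, so 7 is optimal.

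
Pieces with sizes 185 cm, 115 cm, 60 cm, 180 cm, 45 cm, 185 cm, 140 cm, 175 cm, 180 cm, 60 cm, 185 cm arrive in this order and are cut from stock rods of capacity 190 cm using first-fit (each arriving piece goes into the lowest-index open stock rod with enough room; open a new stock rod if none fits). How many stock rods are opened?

  185 → stock rod 1 (new)  [load 185/190]
  115 → stock rod 2 (new)  [load 115/190]
  60 → stock rod 2  [load 175/190]
  180 → stock rod 3 (new)  [load 180/190]
  45 → stock rod 4 (new)  [load 45/190]
  185 → stock rod 5 (new)  [load 185/190]
  140 → stock rod 4  [load 185/190]
  175 → stock rod 6 (new)  [load 175/190]
  180 → stock rod 7 (new)  [load 180/190]
  60 → stock rod 8 (new)  [load 60/190]
  185 → stock rod 9 (new)  [load 185/190]
9 stock rods opened.

9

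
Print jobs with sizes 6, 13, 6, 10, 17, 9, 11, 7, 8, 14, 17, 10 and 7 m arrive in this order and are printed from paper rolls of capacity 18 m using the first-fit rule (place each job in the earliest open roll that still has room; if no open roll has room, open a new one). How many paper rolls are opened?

9

  6 → roll 1 (new)  [load 6/18]
  13 → roll 2 (new)  [load 13/18]
  6 → roll 1  [load 12/18]
  10 → roll 3 (new)  [load 10/18]
  17 → roll 4 (new)  [load 17/18]
  9 → roll 5 (new)  [load 9/18]
  11 → roll 6 (new)  [load 11/18]
  7 → roll 3  [load 17/18]
  8 → roll 5  [load 17/18]
  14 → roll 7 (new)  [load 14/18]
  17 → roll 8 (new)  [load 17/18]
  10 → roll 9 (new)  [load 10/18]
  7 → roll 6  [load 18/18]
9 paper rolls opened.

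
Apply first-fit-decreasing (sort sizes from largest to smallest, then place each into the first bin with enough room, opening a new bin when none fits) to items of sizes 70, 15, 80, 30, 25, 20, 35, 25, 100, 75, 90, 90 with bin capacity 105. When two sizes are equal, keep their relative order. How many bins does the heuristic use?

Sorted descending: 100, 90, 90, 80, 75, 70, 35, 30, 25, 25, 20, 15.
  100 → bin 1 (new)  [load 100/105]
  90 → bin 2 (new)  [load 90/105]
  90 → bin 3 (new)  [load 90/105]
  80 → bin 4 (new)  [load 80/105]
  75 → bin 5 (new)  [load 75/105]
  70 → bin 6 (new)  [load 70/105]
  35 → bin 6  [load 105/105]
  30 → bin 5  [load 105/105]
  25 → bin 4  [load 105/105]
  25 → bin 7 (new)  [load 25/105]
  20 → bin 7  [load 45/105]
  15 → bin 2  [load 105/105]
7 bins opened.

7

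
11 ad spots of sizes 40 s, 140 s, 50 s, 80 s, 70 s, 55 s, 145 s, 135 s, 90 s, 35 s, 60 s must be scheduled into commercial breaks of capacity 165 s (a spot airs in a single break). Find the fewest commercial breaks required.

Total = 145 + 140 + 135 + 90 + 80 + 70 + 60 + 55 + 50 + 40 + 35 = 900 s.
Lower bound: ⌈900/165⌉ = 6 commercial breaks.
A packing using 6 commercial breaks:
  break 1: 145 = 145
  break 2: 140 = 140
  break 3: 135 = 135
  break 4: 90 + 70 = 160
  break 5: 80 + 50 + 35 = 165
  break 6: 60 + 55 + 40 = 155
This matches the lower bound, so 6 is optimal.

6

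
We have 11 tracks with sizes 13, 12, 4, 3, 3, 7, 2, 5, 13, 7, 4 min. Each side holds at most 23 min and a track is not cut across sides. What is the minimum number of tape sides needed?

Total = 13 + 13 + 12 + 7 + 7 + 5 + 4 + 4 + 3 + 3 + 2 = 73 min.
Lower bound: ⌈73/23⌉ = 4 tape sides.
A packing using 4 tape sides:
  side 1: 13 + 7 + 3 = 23
  side 2: 13 + 7 + 3 = 23
  side 3: 12 + 5 + 4 + 2 = 23
  side 4: 4 = 4
This matches the lower bound, so 4 is optimal.

4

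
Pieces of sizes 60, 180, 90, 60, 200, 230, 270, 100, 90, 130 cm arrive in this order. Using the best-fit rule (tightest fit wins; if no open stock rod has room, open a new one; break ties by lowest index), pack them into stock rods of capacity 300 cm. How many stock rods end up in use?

  60 → stock rod 1 (new)  [load 60/300]
  180 → stock rod 1  [load 240/300]
  90 → stock rod 2 (new)  [load 90/300]
  60 → stock rod 1  [load 300/300]
  200 → stock rod 2  [load 290/300]
  230 → stock rod 3 (new)  [load 230/300]
  270 → stock rod 4 (new)  [load 270/300]
  100 → stock rod 5 (new)  [load 100/300]
  90 → stock rod 5  [load 190/300]
  130 → stock rod 6 (new)  [load 130/300]
6 stock rods opened.

6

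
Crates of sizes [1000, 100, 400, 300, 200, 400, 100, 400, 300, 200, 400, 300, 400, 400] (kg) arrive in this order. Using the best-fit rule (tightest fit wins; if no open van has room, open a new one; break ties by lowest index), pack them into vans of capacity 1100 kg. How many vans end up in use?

5

  1000 → van 1 (new)  [load 1000/1100]
  100 → van 1  [load 1100/1100]
  400 → van 2 (new)  [load 400/1100]
  300 → van 2  [load 700/1100]
  200 → van 2  [load 900/1100]
  400 → van 3 (new)  [load 400/1100]
  100 → van 2  [load 1000/1100]
  400 → van 3  [load 800/1100]
  300 → van 3  [load 1100/1100]
  200 → van 4 (new)  [load 200/1100]
  400 → van 4  [load 600/1100]
  300 → van 4  [load 900/1100]
  400 → van 5 (new)  [load 400/1100]
  400 → van 5  [load 800/1100]
5 vans opened.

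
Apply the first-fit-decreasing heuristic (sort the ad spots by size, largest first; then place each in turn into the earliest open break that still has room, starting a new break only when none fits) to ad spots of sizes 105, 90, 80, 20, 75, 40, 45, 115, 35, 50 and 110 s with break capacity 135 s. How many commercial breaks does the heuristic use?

Sorted descending: 115, 110, 105, 90, 80, 75, 50, 45, 40, 35, 20.
  115 → break 1 (new)  [load 115/135]
  110 → break 2 (new)  [load 110/135]
  105 → break 3 (new)  [load 105/135]
  90 → break 4 (new)  [load 90/135]
  80 → break 5 (new)  [load 80/135]
  75 → break 6 (new)  [load 75/135]
  50 → break 5  [load 130/135]
  45 → break 4  [load 135/135]
  40 → break 6  [load 115/135]
  35 → break 7 (new)  [load 35/135]
  20 → break 1  [load 135/135]
7 commercial breaks opened.

7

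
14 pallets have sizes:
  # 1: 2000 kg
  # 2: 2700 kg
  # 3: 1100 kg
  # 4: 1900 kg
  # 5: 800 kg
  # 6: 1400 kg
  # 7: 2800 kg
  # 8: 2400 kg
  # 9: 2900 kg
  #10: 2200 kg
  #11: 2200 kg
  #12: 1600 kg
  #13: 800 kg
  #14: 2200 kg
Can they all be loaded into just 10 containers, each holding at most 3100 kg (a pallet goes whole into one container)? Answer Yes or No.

A valid assignment using 10 containers:
  container 1: 2900 = 2900
  container 2: 2800 = 2800
  container 3: 2700 = 2700
  container 4: 2400 = 2400
  container 5: 2200 + 800 = 3000
  container 6: 2200 + 800 = 3000
  container 7: 2200 = 2200
  container 8: 2000 + 1100 = 3100
  container 9: 1900 = 1900
  container 10: 1600 + 1400 = 3000
Every load is within 3100 kg, so 10 containers suffice.

Yes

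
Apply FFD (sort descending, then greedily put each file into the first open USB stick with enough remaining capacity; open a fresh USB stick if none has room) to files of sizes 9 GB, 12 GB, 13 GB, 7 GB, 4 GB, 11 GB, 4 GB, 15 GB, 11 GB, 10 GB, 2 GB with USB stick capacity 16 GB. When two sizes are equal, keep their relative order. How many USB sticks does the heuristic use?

7

Sorted descending: 15, 13, 12, 11, 11, 10, 9, 7, 4, 4, 2.
  15 → USB stick 1 (new)  [load 15/16]
  13 → USB stick 2 (new)  [load 13/16]
  12 → USB stick 3 (new)  [load 12/16]
  11 → USB stick 4 (new)  [load 11/16]
  11 → USB stick 5 (new)  [load 11/16]
  10 → USB stick 6 (new)  [load 10/16]
  9 → USB stick 7 (new)  [load 9/16]
  7 → USB stick 7  [load 16/16]
  4 → USB stick 3  [load 16/16]
  4 → USB stick 4  [load 15/16]
  2 → USB stick 2  [load 15/16]
7 USB sticks opened.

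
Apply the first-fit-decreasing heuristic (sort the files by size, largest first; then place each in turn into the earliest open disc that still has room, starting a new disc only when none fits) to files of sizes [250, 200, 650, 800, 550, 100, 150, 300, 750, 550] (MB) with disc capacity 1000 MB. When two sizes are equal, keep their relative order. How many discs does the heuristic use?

Sorted descending: 800, 750, 650, 550, 550, 300, 250, 200, 150, 100.
  800 → disc 1 (new)  [load 800/1000]
  750 → disc 2 (new)  [load 750/1000]
  650 → disc 3 (new)  [load 650/1000]
  550 → disc 4 (new)  [load 550/1000]
  550 → disc 5 (new)  [load 550/1000]
  300 → disc 3  [load 950/1000]
  250 → disc 2  [load 1000/1000]
  200 → disc 1  [load 1000/1000]
  150 → disc 4  [load 700/1000]
  100 → disc 4  [load 800/1000]
5 discs opened.

5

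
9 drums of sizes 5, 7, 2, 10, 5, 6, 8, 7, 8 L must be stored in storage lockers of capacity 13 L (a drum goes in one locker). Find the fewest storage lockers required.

5

Total = 10 + 8 + 8 + 7 + 7 + 6 + 5 + 5 + 2 = 58 L.
Lower bound: ⌈58/13⌉ = 5 storage lockers.
A packing using 5 storage lockers:
  locker 1: 10 + 2 = 12
  locker 2: 8 + 5 = 13
  locker 3: 8 + 5 = 13
  locker 4: 7 + 6 = 13
  locker 5: 7 = 7
This matches the lower bound, so 5 is optimal.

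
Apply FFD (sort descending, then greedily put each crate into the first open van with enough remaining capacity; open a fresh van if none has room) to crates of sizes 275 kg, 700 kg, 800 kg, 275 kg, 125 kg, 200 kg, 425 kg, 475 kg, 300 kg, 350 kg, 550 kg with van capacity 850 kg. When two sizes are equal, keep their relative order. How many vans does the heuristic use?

6

Sorted descending: 800, 700, 550, 475, 425, 350, 300, 275, 275, 200, 125.
  800 → van 1 (new)  [load 800/850]
  700 → van 2 (new)  [load 700/850]
  550 → van 3 (new)  [load 550/850]
  475 → van 4 (new)  [load 475/850]
  425 → van 5 (new)  [load 425/850]
  350 → van 4  [load 825/850]
  300 → van 3  [load 850/850]
  275 → van 5  [load 700/850]
  275 → van 6 (new)  [load 275/850]
  200 → van 6  [load 475/850]
  125 → van 2  [load 825/850]
6 vans opened.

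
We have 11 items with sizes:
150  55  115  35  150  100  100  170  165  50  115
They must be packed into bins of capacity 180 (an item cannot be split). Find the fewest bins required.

8

Total = 170 + 165 + 150 + 150 + 115 + 115 + 100 + 100 + 55 + 50 + 35 = 1205.
Lower bound: ⌈1205/180⌉ = 7 bins.
Also, 8 items each exceed 90, and no two of those can share a bin, so at least 8 bins are needed.
A packing using 8 bins:
  bin 1: 170 = 170
  bin 2: 165 = 165
  bin 3: 150 = 150
  bin 4: 150 = 150
  bin 5: 115 + 55 = 170
  bin 6: 115 + 50 = 165
  bin 7: 100 + 35 = 135
  bin 8: 100 = 100
This matches the lower bound, so 8 is optimal.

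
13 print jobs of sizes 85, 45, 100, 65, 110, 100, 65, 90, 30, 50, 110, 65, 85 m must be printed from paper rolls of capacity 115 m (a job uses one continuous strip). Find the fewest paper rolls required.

10

Total = 110 + 110 + 100 + 100 + 90 + 85 + 85 + 65 + 65 + 65 + 50 + 45 + 30 = 1000 m.
Lower bound: ⌈1000/115⌉ = 9 paper rolls.
Also, 10 print jobs each exceed 115/2 m, and no two of those can share a roll, so at least 10 paper rolls are needed.
A packing using 10 paper rolls:
  roll 1: 110 = 110
  roll 2: 110 = 110
  roll 3: 100 = 100
  roll 4: 100 = 100
  roll 5: 90 = 90
  roll 6: 85 + 30 = 115
  roll 7: 85 = 85
  roll 8: 65 + 50 = 115
  roll 9: 65 + 45 = 110
  roll 10: 65 = 65
This matches the lower bound, so 10 is optimal.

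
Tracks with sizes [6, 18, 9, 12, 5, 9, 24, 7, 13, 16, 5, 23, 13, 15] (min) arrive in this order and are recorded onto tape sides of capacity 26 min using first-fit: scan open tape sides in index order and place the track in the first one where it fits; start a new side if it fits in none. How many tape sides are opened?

  6 → side 1 (new)  [load 6/26]
  18 → side 1  [load 24/26]
  9 → side 2 (new)  [load 9/26]
  12 → side 2  [load 21/26]
  5 → side 2  [load 26/26]
  9 → side 3 (new)  [load 9/26]
  24 → side 4 (new)  [load 24/26]
  7 → side 3  [load 16/26]
  13 → side 5 (new)  [load 13/26]
  16 → side 6 (new)  [load 16/26]
  5 → side 3  [load 21/26]
  23 → side 7 (new)  [load 23/26]
  13 → side 5  [load 26/26]
  15 → side 8 (new)  [load 15/26]
8 tape sides opened.

8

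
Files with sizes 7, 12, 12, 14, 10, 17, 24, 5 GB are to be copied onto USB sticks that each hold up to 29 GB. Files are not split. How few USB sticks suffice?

4

Total = 24 + 17 + 14 + 12 + 12 + 10 + 7 + 5 = 101 GB.
Lower bound: ⌈101/29⌉ = 4 USB sticks.
A packing using 4 USB sticks:
  USB stick 1: 24 + 5 = 29
  USB stick 2: 17 + 12 = 29
  USB stick 3: 14 + 12 = 26
  USB stick 4: 10 + 7 = 17
This matches the lower bound, so 4 is optimal.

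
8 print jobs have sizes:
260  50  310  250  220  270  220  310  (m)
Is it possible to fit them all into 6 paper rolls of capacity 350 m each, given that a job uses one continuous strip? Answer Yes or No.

No

Total = 1890 m; ⌈1890/350⌉ = 6.
7 print jobs each exceed half the capacity and cannot share a roll, forcing at least 7 paper rolls.
At least 7 paper rolls are required, but only 6 are allowed.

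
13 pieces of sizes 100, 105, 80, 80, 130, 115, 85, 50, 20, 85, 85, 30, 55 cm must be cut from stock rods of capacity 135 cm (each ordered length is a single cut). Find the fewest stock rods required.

9

Total = 130 + 115 + 105 + 100 + 85 + 85 + 85 + 80 + 80 + 55 + 50 + 30 + 20 = 1020 cm.
Lower bound: ⌈1020/135⌉ = 8 stock rods.
Also, 9 pieces each exceed 135/2 cm, and no two of those can share a stock rod, so at least 9 stock rods are needed.
A packing using 9 stock rods:
  stock rod 1: 130 = 130
  stock rod 2: 115 + 20 = 135
  stock rod 3: 105 + 30 = 135
  stock rod 4: 100 = 100
  stock rod 5: 85 + 50 = 135
  stock rod 6: 85 = 85
  stock rod 7: 85 = 85
  stock rod 8: 80 + 55 = 135
  stock rod 9: 80 = 80
This matches the lower bound, so 9 is optimal.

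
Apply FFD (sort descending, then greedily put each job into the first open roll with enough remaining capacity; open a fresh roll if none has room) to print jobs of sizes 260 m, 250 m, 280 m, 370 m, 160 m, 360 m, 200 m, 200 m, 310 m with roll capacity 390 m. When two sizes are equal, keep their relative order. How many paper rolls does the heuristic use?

8

Sorted descending: 370, 360, 310, 280, 260, 250, 200, 200, 160.
  370 → roll 1 (new)  [load 370/390]
  360 → roll 2 (new)  [load 360/390]
  310 → roll 3 (new)  [load 310/390]
  280 → roll 4 (new)  [load 280/390]
  260 → roll 5 (new)  [load 260/390]
  250 → roll 6 (new)  [load 250/390]
  200 → roll 7 (new)  [load 200/390]
  200 → roll 8 (new)  [load 200/390]
  160 → roll 7  [load 360/390]
8 paper rolls opened.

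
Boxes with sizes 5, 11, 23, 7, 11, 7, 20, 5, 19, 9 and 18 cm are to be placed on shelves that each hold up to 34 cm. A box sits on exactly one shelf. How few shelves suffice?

4

Total = 23 + 20 + 19 + 18 + 11 + 11 + 9 + 7 + 7 + 5 + 5 = 135 cm.
Lower bound: ⌈135/34⌉ = 4 shelves.
A packing using 4 shelves:
  shelf 1: 23 + 11 = 34
  shelf 2: 20 + 9 + 5 = 34
  shelf 3: 19 + 7 + 7 = 33
  shelf 4: 18 + 11 + 5 = 34
This matches the lower bound, so 4 is optimal.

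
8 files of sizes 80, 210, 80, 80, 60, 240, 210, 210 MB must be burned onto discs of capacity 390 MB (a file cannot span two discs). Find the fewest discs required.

4

Total = 240 + 210 + 210 + 210 + 80 + 80 + 80 + 60 = 1170 MB.
Lower bound: ⌈1170/390⌉ = 3 discs.
Also, 4 files each exceed 195 MB, and no two of those can share a disc, so at least 4 discs are needed.
A packing using 4 discs:
  disc 1: 240 + 80 + 60 = 380
  disc 2: 210 + 80 + 80 = 370
  disc 3: 210 = 210
  disc 4: 210 = 210
This matches the lower bound, so 4 is optimal.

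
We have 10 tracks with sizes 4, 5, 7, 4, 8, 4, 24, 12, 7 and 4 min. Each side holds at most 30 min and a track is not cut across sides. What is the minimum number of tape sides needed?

Total = 24 + 12 + 8 + 7 + 7 + 5 + 4 + 4 + 4 + 4 = 79 min.
Lower bound: ⌈79/30⌉ = 3 tape sides.
A packing using 3 tape sides:
  side 1: 24 + 5 = 29
  side 2: 12 + 8 + 7 = 27
  side 3: 7 + 4 + 4 + 4 + 4 = 23
This matches the lower bound, so 3 is optimal.

3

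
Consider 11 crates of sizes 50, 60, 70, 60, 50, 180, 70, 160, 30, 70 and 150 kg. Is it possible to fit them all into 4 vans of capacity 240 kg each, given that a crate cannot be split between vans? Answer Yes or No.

A valid assignment using 4 vans:
  van 1: 180 + 60 = 240
  van 2: 160 + 70 = 230
  van 3: 150 + 60 + 30 = 240
  van 4: 70 + 70 + 50 + 50 = 240
Every load is within 240 kg, so 4 vans suffice.

Yes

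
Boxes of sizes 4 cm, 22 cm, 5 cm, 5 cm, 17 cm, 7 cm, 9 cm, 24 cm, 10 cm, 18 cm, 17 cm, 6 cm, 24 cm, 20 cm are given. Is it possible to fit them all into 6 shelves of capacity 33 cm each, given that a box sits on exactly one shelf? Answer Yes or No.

No

Total = 188 cm; ⌈188/33⌉ = 6.
7 boxes each exceed half the capacity and cannot share a shelf, forcing at least 7 shelves.
At least 7 shelves are required, but only 6 are allowed.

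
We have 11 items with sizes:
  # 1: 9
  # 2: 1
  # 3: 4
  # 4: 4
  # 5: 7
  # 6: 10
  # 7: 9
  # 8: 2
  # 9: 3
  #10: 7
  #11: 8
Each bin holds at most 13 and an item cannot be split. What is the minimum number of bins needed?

Total = 10 + 9 + 9 + 8 + 7 + 7 + 4 + 4 + 3 + 2 + 1 = 64.
Lower bound: ⌈64/13⌉ = 5 bins.
Also, 6 items each exceed 13/2, and no two of those can share a bin, so at least 6 bins are needed.
A packing using 6 bins:
  bin 1: 10 + 3 = 13
  bin 2: 9 + 4 = 13
  bin 3: 9 + 4 = 13
  bin 4: 8 + 2 + 1 = 11
  bin 5: 7 = 7
  bin 6: 7 = 7
This matches the lower bound, so 6 is optimal.

6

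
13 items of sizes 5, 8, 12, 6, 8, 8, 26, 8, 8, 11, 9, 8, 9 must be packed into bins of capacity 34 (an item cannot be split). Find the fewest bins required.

4

Total = 26 + 12 + 11 + 9 + 9 + 8 + 8 + 8 + 8 + 8 + 8 + 6 + 5 = 126.
Lower bound: ⌈126/34⌉ = 4 bins.
A packing using 4 bins:
  bin 1: 26 + 8 = 34
  bin 2: 12 + 11 + 9 = 32
  bin 3: 9 + 8 + 8 + 8 = 33
  bin 4: 8 + 8 + 6 + 5 = 27
This matches the lower bound, so 4 is optimal.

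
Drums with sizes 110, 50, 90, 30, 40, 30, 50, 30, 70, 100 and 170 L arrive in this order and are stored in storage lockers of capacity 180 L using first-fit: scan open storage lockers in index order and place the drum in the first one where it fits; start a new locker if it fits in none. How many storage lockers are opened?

  110 → locker 1 (new)  [load 110/180]
  50 → locker 1  [load 160/180]
  90 → locker 2 (new)  [load 90/180]
  30 → locker 2  [load 120/180]
  40 → locker 2  [load 160/180]
  30 → locker 3 (new)  [load 30/180]
  50 → locker 3  [load 80/180]
  30 → locker 3  [load 110/180]
  70 → locker 3  [load 180/180]
  100 → locker 4 (new)  [load 100/180]
  170 → locker 5 (new)  [load 170/180]
5 storage lockers opened.

5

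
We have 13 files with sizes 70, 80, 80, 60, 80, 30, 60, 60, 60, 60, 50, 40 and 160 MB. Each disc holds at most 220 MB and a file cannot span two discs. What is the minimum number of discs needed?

5

Total = 160 + 80 + 80 + 80 + 70 + 60 + 60 + 60 + 60 + 60 + 50 + 40 + 30 = 890 MB.
Lower bound: ⌈890/220⌉ = 5 discs.
A packing using 5 discs:
  disc 1: 160 + 60 = 220
  disc 2: 80 + 80 + 60 = 220
  disc 3: 80 + 70 + 60 = 210
  disc 4: 60 + 60 + 50 + 40 = 210
  disc 5: 30 = 30
This matches the lower bound, so 5 is optimal.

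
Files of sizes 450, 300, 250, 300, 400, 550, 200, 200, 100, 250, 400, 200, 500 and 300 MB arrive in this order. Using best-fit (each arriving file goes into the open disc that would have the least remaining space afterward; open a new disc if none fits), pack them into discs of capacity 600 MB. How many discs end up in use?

  450 → disc 1 (new)  [load 450/600]
  300 → disc 2 (new)  [load 300/600]
  250 → disc 2  [load 550/600]
  300 → disc 3 (new)  [load 300/600]
  400 → disc 4 (new)  [load 400/600]
  550 → disc 5 (new)  [load 550/600]
  200 → disc 4  [load 600/600]
  200 → disc 3  [load 500/600]
  100 → disc 3  [load 600/600]
  250 → disc 6 (new)  [load 250/600]
  400 → disc 7 (new)  [load 400/600]
  200 → disc 7  [load 600/600]
  500 → disc 8 (new)  [load 500/600]
  300 → disc 6  [load 550/600]
8 discs opened.

8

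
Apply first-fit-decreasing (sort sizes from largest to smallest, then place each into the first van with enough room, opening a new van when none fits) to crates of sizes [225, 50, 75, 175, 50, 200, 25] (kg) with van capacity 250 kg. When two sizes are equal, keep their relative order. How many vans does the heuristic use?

Sorted descending: 225, 200, 175, 75, 50, 50, 25.
  225 → van 1 (new)  [load 225/250]
  200 → van 2 (new)  [load 200/250]
  175 → van 3 (new)  [load 175/250]
  75 → van 3  [load 250/250]
  50 → van 2  [load 250/250]
  50 → van 4 (new)  [load 50/250]
  25 → van 1  [load 250/250]
4 vans opened.

4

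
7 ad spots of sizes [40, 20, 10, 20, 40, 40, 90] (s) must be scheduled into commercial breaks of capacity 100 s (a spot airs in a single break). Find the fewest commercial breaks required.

3

Total = 90 + 40 + 40 + 40 + 20 + 20 + 10 = 260 s.
Lower bound: ⌈260/100⌉ = 3 commercial breaks.
A packing using 3 commercial breaks:
  break 1: 90 + 10 = 100
  break 2: 40 + 40 + 20 = 100
  break 3: 40 + 20 = 60
This matches the lower bound, so 3 is optimal.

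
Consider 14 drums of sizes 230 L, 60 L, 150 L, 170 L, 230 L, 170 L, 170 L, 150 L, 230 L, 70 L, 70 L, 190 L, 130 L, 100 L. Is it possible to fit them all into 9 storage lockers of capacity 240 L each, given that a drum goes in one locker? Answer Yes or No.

No

Total = 2120 L; ⌈2120/240⌉ = 9.
10 drums each exceed half the capacity and cannot share a locker, forcing at least 10 storage lockers.
At least 10 storage lockers are required, but only 9 are allowed.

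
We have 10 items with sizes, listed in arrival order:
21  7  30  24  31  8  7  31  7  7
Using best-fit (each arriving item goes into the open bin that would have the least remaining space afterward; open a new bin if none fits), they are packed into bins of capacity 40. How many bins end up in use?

5

  21 → bin 1 (new)  [load 21/40]
  7 → bin 1  [load 28/40]
  30 → bin 2 (new)  [load 30/40]
  24 → bin 3 (new)  [load 24/40]
  31 → bin 4 (new)  [load 31/40]
  8 → bin 4  [load 39/40]
  7 → bin 2  [load 37/40]
  31 → bin 5 (new)  [load 31/40]
  7 → bin 5  [load 38/40]
  7 → bin 1  [load 35/40]
5 bins opened.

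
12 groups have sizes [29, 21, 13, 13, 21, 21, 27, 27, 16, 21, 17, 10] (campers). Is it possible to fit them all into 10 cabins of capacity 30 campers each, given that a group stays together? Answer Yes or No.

A valid assignment using 10 cabins:
  cabin 1: 29 = 29
  cabin 2: 27 = 27
  cabin 3: 27 = 27
  cabin 4: 21 = 21
  cabin 5: 21 = 21
  cabin 6: 21 = 21
  cabin 7: 21 = 21
  cabin 8: 17 + 13 = 30
  cabin 9: 16 + 13 = 29
  cabin 10: 10 = 10
Every load is within 30 campers, so 10 cabins suffice.

Yes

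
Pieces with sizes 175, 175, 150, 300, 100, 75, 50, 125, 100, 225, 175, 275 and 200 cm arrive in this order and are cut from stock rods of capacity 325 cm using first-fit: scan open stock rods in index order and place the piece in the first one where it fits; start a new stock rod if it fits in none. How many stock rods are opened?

8

  175 → stock rod 1 (new)  [load 175/325]
  175 → stock rod 2 (new)  [load 175/325]
  150 → stock rod 1  [load 325/325]
  300 → stock rod 3 (new)  [load 300/325]
  100 → stock rod 2  [load 275/325]
  75 → stock rod 4 (new)  [load 75/325]
  50 → stock rod 2  [load 325/325]
  125 → stock rod 4  [load 200/325]
  100 → stock rod 4  [load 300/325]
  225 → stock rod 5 (new)  [load 225/325]
  175 → stock rod 6 (new)  [load 175/325]
  275 → stock rod 7 (new)  [load 275/325]
  200 → stock rod 8 (new)  [load 200/325]
8 stock rods opened.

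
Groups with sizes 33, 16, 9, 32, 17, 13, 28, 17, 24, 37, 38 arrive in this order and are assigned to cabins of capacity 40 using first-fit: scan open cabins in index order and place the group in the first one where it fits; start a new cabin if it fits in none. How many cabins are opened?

8

  33 → cabin 1 (new)  [load 33/40]
  16 → cabin 2 (new)  [load 16/40]
  9 → cabin 2  [load 25/40]
  32 → cabin 3 (new)  [load 32/40]
  17 → cabin 4 (new)  [load 17/40]
  13 → cabin 2  [load 38/40]
  28 → cabin 5 (new)  [load 28/40]
  17 → cabin 4  [load 34/40]
  24 → cabin 6 (new)  [load 24/40]
  37 → cabin 7 (new)  [load 37/40]
  38 → cabin 8 (new)  [load 38/40]
8 cabins opened.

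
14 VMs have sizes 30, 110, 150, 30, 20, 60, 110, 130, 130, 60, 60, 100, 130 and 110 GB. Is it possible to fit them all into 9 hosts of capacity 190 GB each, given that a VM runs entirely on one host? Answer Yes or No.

Yes

A valid assignment using 8 hosts:
  host 1: 150 + 30 = 180
  host 2: 130 + 60 = 190
  host 3: 130 + 60 = 190
  host 4: 130 + 60 = 190
  host 5: 110 + 30 + 20 = 160
  host 6: 110 = 110
  host 7: 110 = 110
  host 8: 100 = 100
That uses only 8 ≤ 9, so 9 hosts are enough.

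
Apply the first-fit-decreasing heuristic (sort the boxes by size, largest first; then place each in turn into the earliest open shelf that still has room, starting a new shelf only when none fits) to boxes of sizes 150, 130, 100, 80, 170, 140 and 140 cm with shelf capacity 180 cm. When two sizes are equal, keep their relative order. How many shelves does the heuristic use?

Sorted descending: 170, 150, 140, 140, 130, 100, 80.
  170 → shelf 1 (new)  [load 170/180]
  150 → shelf 2 (new)  [load 150/180]
  140 → shelf 3 (new)  [load 140/180]
  140 → shelf 4 (new)  [load 140/180]
  130 → shelf 5 (new)  [load 130/180]
  100 → shelf 6 (new)  [load 100/180]
  80 → shelf 6  [load 180/180]
6 shelves opened.

6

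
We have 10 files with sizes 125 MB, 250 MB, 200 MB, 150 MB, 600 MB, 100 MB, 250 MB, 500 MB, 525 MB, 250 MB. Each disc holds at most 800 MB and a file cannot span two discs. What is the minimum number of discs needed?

4

Total = 600 + 525 + 500 + 250 + 250 + 250 + 200 + 150 + 125 + 100 = 2950 MB.
Lower bound: ⌈2950/800⌉ = 4 discs.
A packing using 4 discs:
  disc 1: 600 + 200 = 800
  disc 2: 525 + 250 = 775
  disc 3: 500 + 250 = 750
  disc 4: 250 + 150 + 125 + 100 = 625
This matches the lower bound, so 4 is optimal.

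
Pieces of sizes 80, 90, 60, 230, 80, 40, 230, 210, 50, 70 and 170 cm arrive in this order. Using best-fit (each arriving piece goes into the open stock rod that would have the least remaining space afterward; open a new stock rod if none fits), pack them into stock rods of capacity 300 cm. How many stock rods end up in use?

5

  80 → stock rod 1 (new)  [load 80/300]
  90 → stock rod 1  [load 170/300]
  60 → stock rod 1  [load 230/300]
  230 → stock rod 2 (new)  [load 230/300]
  80 → stock rod 3 (new)  [load 80/300]
  40 → stock rod 1  [load 270/300]
  230 → stock rod 4 (new)  [load 230/300]
  210 → stock rod 3  [load 290/300]
  50 → stock rod 2  [load 280/300]
  70 → stock rod 4  [load 300/300]
  170 → stock rod 5 (new)  [load 170/300]
5 stock rods opened.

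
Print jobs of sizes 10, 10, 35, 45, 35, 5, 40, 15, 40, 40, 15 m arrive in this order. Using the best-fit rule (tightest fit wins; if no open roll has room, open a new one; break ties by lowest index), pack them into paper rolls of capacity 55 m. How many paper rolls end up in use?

  10 → roll 1 (new)  [load 10/55]
  10 → roll 1  [load 20/55]
  35 → roll 1  [load 55/55]
  45 → roll 2 (new)  [load 45/55]
  35 → roll 3 (new)  [load 35/55]
  5 → roll 2  [load 50/55]
  40 → roll 4 (new)  [load 40/55]
  15 → roll 4  [load 55/55]
  40 → roll 5 (new)  [load 40/55]
  40 → roll 6 (new)  [load 40/55]
  15 → roll 5  [load 55/55]
6 paper rolls opened.

6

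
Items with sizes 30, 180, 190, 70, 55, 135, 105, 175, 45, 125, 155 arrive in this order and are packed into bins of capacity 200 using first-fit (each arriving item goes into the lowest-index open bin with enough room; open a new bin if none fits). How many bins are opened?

  30 → bin 1 (new)  [load 30/200]
  180 → bin 2 (new)  [load 180/200]
  190 → bin 3 (new)  [load 190/200]
  70 → bin 1  [load 100/200]
  55 → bin 1  [load 155/200]
  135 → bin 4 (new)  [load 135/200]
  105 → bin 5 (new)  [load 105/200]
  175 → bin 6 (new)  [load 175/200]
  45 → bin 1  [load 200/200]
  125 → bin 7 (new)  [load 125/200]
  155 → bin 8 (new)  [load 155/200]
8 bins opened.

8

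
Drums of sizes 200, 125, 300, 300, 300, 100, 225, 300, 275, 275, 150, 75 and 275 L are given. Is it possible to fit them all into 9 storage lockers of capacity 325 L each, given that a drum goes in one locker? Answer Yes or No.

No

Total = 2900 L; ⌈2900/325⌉ = 9.
The bound of 9 does not rule out 9, but exhaustive search shows no assignment into 9 storage lockers of capacity 325 L exists — the minimum is 10.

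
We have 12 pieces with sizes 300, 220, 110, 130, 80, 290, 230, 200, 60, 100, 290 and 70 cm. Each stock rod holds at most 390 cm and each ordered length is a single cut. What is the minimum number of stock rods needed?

6

Total = 300 + 290 + 290 + 230 + 220 + 200 + 130 + 110 + 100 + 80 + 70 + 60 = 2080 cm.
Lower bound: ⌈2080/390⌉ = 6 stock rods.
A packing using 6 stock rods:
  stock rod 1: 300 + 80 = 380
  stock rod 2: 290 + 100 = 390
  stock rod 3: 290 + 70 = 360
  stock rod 4: 230 + 130 = 360
  stock rod 5: 220 + 110 + 60 = 390
  stock rod 6: 200 = 200
This matches the lower bound, so 6 is optimal.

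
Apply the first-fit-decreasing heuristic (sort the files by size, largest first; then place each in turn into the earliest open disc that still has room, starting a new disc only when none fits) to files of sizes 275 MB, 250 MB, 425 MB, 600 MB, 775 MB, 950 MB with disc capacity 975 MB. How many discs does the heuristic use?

Sorted descending: 950, 775, 600, 425, 275, 250.
  950 → disc 1 (new)  [load 950/975]
  775 → disc 2 (new)  [load 775/975]
  600 → disc 3 (new)  [load 600/975]
  425 → disc 4 (new)  [load 425/975]
  275 → disc 3  [load 875/975]
  250 → disc 4  [load 675/975]
4 discs opened.

4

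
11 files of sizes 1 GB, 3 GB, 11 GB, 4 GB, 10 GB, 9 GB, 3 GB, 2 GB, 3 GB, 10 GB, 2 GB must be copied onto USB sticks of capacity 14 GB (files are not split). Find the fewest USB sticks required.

Total = 11 + 10 + 10 + 9 + 4 + 3 + 3 + 3 + 2 + 2 + 1 = 58 GB.
Lower bound: ⌈58/14⌉ = 5 USB sticks.
A packing using 5 USB sticks:
  USB stick 1: 11 + 3 = 14
  USB stick 2: 10 + 4 = 14
  USB stick 3: 10 + 3 + 1 = 14
  USB stick 4: 9 + 3 + 2 = 14
  USB stick 5: 2 = 2
This matches the lower bound, so 5 is optimal.

5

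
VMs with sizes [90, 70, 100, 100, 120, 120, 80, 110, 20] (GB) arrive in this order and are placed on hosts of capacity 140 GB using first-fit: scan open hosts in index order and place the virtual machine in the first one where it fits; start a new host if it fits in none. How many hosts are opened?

  90 → host 1 (new)  [load 90/140]
  70 → host 2 (new)  [load 70/140]
  100 → host 3 (new)  [load 100/140]
  100 → host 4 (new)  [load 100/140]
  120 → host 5 (new)  [load 120/140]
  120 → host 6 (new)  [load 120/140]
  80 → host 7 (new)  [load 80/140]
  110 → host 8 (new)  [load 110/140]
  20 → host 1  [load 110/140]
8 hosts opened.

8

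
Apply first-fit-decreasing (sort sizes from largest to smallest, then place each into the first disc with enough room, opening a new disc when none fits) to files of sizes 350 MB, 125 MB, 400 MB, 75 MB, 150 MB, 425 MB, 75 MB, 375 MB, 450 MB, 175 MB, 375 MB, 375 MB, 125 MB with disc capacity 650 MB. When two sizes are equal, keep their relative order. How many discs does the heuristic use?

7

Sorted descending: 450, 425, 400, 375, 375, 375, 350, 175, 150, 125, 125, 75, 75.
  450 → disc 1 (new)  [load 450/650]
  425 → disc 2 (new)  [load 425/650]
  400 → disc 3 (new)  [load 400/650]
  375 → disc 4 (new)  [load 375/650]
  375 → disc 5 (new)  [load 375/650]
  375 → disc 6 (new)  [load 375/650]
  350 → disc 7 (new)  [load 350/650]
  175 → disc 1  [load 625/650]
  150 → disc 2  [load 575/650]
  125 → disc 3  [load 525/650]
  125 → disc 3  [load 650/650]
  75 → disc 2  [load 650/650]
  75 → disc 4  [load 450/650]
7 discs opened.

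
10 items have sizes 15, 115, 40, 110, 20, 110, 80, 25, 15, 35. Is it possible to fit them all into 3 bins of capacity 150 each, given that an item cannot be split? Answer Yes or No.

No

Total = 565; ⌈565/150⌉ = 4.
At least 4 bins are required, but only 3 are allowed.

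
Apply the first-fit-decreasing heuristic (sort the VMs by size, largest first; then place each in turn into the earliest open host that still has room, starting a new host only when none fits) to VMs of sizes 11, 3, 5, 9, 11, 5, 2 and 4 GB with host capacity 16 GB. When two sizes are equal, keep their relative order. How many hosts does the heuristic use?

Sorted descending: 11, 11, 9, 5, 5, 4, 3, 2.
  11 → host 1 (new)  [load 11/16]
  11 → host 2 (new)  [load 11/16]
  9 → host 3 (new)  [load 9/16]
  5 → host 1  [load 16/16]
  5 → host 2  [load 16/16]
  4 → host 3  [load 13/16]
  3 → host 3  [load 16/16]
  2 → host 4 (new)  [load 2/16]
4 hosts opened.

4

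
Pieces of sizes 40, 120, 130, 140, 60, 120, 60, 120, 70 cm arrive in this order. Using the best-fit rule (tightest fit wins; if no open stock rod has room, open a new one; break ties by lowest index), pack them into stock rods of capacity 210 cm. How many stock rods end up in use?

  40 → stock rod 1 (new)  [load 40/210]
  120 → stock rod 1  [load 160/210]
  130 → stock rod 2 (new)  [load 130/210]
  140 → stock rod 3 (new)  [load 140/210]
  60 → stock rod 3  [load 200/210]
  120 → stock rod 4 (new)  [load 120/210]
  60 → stock rod 2  [load 190/210]
  120 → stock rod 5 (new)  [load 120/210]
  70 → stock rod 4  [load 190/210]
5 stock rods opened.

5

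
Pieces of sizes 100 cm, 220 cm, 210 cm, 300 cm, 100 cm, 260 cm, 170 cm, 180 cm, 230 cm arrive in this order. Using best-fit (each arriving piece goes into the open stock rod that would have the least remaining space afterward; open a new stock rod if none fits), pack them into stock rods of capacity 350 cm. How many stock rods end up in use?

  100 → stock rod 1 (new)  [load 100/350]
  220 → stock rod 1  [load 320/350]
  210 → stock rod 2 (new)  [load 210/350]
  300 → stock rod 3 (new)  [load 300/350]
  100 → stock rod 2  [load 310/350]
  260 → stock rod 4 (new)  [load 260/350]
  170 → stock rod 5 (new)  [load 170/350]
  180 → stock rod 5  [load 350/350]
  230 → stock rod 6 (new)  [load 230/350]
6 stock rods opened.

6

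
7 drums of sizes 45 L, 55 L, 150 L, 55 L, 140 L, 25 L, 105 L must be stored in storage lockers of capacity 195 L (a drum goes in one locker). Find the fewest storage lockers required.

Total = 150 + 140 + 105 + 55 + 55 + 45 + 25 = 575 L.
Lower bound: ⌈575/195⌉ = 3 storage lockers.
A packing using 3 storage lockers:
  locker 1: 150 + 45 = 195
  locker 2: 140 + 55 = 195
  locker 3: 105 + 55 + 25 = 185
This matches the lower bound, so 3 is optimal.

3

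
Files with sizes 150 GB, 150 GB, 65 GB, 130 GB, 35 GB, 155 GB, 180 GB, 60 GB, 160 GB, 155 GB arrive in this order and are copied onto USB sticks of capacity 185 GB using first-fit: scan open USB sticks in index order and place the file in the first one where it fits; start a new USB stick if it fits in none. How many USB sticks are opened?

8

  150 → USB stick 1 (new)  [load 150/185]
  150 → USB stick 2 (new)  [load 150/185]
  65 → USB stick 3 (new)  [load 65/185]
  130 → USB stick 4 (new)  [load 130/185]
  35 → USB stick 1  [load 185/185]
  155 → USB stick 5 (new)  [load 155/185]
  180 → USB stick 6 (new)  [load 180/185]
  60 → USB stick 3  [load 125/185]
  160 → USB stick 7 (new)  [load 160/185]
  155 → USB stick 8 (new)  [load 155/185]
8 USB sticks opened.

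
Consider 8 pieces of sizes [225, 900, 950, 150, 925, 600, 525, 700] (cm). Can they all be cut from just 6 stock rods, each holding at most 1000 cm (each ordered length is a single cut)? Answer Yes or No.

Yes

A valid assignment using 6 stock rods:
  stock rod 1: 950 = 950
  stock rod 2: 925 = 925
  stock rod 3: 900 = 900
  stock rod 4: 700 + 225 = 925
  stock rod 5: 600 + 150 = 750
  stock rod 6: 525 = 525
Every load is within 1000 cm, so 6 stock rods suffice.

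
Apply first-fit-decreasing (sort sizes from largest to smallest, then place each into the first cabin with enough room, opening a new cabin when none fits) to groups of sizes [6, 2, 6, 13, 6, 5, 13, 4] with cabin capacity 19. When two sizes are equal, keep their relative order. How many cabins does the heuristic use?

3

Sorted descending: 13, 13, 6, 6, 6, 5, 4, 2.
  13 → cabin 1 (new)  [load 13/19]
  13 → cabin 2 (new)  [load 13/19]
  6 → cabin 1  [load 19/19]
  6 → cabin 2  [load 19/19]
  6 → cabin 3 (new)  [load 6/19]
  5 → cabin 3  [load 11/19]
  4 → cabin 3  [load 15/19]
  2 → cabin 3  [load 17/19]
3 cabins opened.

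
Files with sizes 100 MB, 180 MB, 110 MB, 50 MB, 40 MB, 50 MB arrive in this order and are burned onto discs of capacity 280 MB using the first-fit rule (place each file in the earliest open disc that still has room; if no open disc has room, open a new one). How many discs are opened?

2

  100 → disc 1 (new)  [load 100/280]
  180 → disc 1  [load 280/280]
  110 → disc 2 (new)  [load 110/280]
  50 → disc 2  [load 160/280]
  40 → disc 2  [load 200/280]
  50 → disc 2  [load 250/280]
2 discs opened.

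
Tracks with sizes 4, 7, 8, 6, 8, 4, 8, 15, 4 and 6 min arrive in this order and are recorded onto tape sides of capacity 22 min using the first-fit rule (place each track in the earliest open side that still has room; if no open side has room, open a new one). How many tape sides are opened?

  4 → side 1 (new)  [load 4/22]
  7 → side 1  [load 11/22]
  8 → side 1  [load 19/22]
  6 → side 2 (new)  [load 6/22]
  8 → side 2  [load 14/22]
  4 → side 2  [load 18/22]
  8 → side 3 (new)  [load 8/22]
  15 → side 4 (new)  [load 15/22]
  4 → side 2  [load 22/22]
  6 → side 3  [load 14/22]
4 tape sides opened.

4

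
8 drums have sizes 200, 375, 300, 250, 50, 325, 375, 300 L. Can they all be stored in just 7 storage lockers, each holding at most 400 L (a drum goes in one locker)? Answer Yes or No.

Yes

A valid assignment using 7 storage lockers:
  locker 1: 375 = 375
  locker 2: 375 = 375
  locker 3: 325 + 50 = 375
  locker 4: 300 = 300
  locker 5: 300 = 300
  locker 6: 250 = 250
  locker 7: 200 = 200
Every load is within 400 L, so 7 storage lockers suffice.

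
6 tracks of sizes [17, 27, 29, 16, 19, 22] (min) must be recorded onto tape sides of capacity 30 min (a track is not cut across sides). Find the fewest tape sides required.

Total = 29 + 27 + 22 + 19 + 17 + 16 = 130 min.
Lower bound: ⌈130/30⌉ = 5 tape sides.
Also, 6 tracks each exceed 15 min, and no two of those can share a side, so at least 6 tape sides are needed.
A packing using 6 tape sides:
  side 1: 29 = 29
  side 2: 27 = 27
  side 3: 22 = 22
  side 4: 19 = 19
  side 5: 17 = 17
  side 6: 16 = 16
This matches the lower bound, so 6 is optimal.

6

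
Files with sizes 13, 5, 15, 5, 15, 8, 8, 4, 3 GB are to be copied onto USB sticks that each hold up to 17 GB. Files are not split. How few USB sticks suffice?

5

Total = 15 + 15 + 13 + 8 + 8 + 5 + 5 + 4 + 3 = 76 GB.
Lower bound: ⌈76/17⌉ = 5 USB sticks.
A packing using 5 USB sticks:
  USB stick 1: 15 = 15
  USB stick 2: 15 = 15
  USB stick 3: 13 + 4 = 17
  USB stick 4: 8 + 8 = 16
  USB stick 5: 5 + 5 + 3 = 13
This matches the lower bound, so 5 is optimal.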